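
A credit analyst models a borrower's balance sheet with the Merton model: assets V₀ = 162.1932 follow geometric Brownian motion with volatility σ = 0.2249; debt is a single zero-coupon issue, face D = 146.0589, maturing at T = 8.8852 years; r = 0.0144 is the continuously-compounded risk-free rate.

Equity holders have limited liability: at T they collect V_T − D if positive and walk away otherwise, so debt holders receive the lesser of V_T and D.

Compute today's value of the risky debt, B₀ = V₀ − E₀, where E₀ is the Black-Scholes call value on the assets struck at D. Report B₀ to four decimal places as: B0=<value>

d₁ = [ln(V₀/D) + (r + σ²/2)T] / (σ√T)
   = [ln(162.1932/146.0589) + (0.0144 + 0.5·0.2249²)·8.8852] / (0.2249·√8.8852)
   = [0.104778 + 0.352654] / 0.670383 = 0.682344
d₂ = d₁ − σ√T = 0.682344 − 0.670383 = 0.011961
N(d₁) = 0.752489,  N(d₂) = 0.504772,  e^(−rT) = 0.879900
E₀ = V₀·N(d₁) − D·e^(−rT)·N(d₂)
   = 162.1932·0.752489 − 146.0589·0.879900·0.504772 = 57.176789
B₀ = V₀ − E₀ = 162.1932 − 57.176789 = 105.016411

B0=105.0164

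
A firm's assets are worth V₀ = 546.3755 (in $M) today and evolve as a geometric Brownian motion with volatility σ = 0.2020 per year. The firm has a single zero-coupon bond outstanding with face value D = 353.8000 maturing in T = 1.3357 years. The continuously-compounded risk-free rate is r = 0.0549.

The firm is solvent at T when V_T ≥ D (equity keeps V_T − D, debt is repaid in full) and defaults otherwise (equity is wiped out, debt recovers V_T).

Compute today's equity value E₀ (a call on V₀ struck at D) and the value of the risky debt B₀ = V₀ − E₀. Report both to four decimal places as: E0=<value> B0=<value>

E0=218.1066 B0=328.2689

d₁ = [ln(V₀/D) + (r + σ²/2)T] / (σ√T)
   = [ln(546.3755/353.8000) + (0.0549 + 0.5·0.2020²)·1.3357] / (0.2020·√1.3357)
   = [0.434575 + 0.100581] / 0.233456 = 2.292315
d₂ = d₁ − σ√T = 2.292315 − 0.233456 = 2.058858
N(d₁) = 0.989056,  N(d₂) = 0.980246,  e^(−rT) = 0.929294
E₀ = V₀·N(d₁) − D·e^(−rT)·N(d₂)
   = 546.3755·0.989056 − 353.8000·0.929294·0.980246 = 218.106600
B₀ = V₀ − E₀ = 546.3755 − 218.106600 = 328.268900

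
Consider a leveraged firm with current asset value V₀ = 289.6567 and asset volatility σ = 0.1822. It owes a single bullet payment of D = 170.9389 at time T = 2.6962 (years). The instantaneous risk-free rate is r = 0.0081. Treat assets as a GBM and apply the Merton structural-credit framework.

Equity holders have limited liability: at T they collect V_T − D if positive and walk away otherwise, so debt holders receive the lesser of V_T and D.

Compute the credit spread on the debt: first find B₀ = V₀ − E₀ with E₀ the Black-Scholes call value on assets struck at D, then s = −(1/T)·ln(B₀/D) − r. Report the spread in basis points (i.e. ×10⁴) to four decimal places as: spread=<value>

spread=18.9248

d₁ = [ln(V₀/D) + (r + σ²/2)T] / (σ√T)
   = [ln(289.6567/170.9389) + (0.0081 + 0.5·0.1822²)·2.6962] / (0.1822·√2.6962)
   = [0.527390 + 0.066592] / 0.299174 = 1.985404
d₂ = d₁ − σ√T = 1.985404 − 0.299174 = 1.686230
N(d₁) = 0.976450,  N(d₂) = 0.954124,  e^(−rT) = 0.978398
E₀ = V₀·N(d₁) − D·e^(−rT)·N(d₂)
   = 289.6567·0.976450 − 170.9389·0.978398·0.954124 = 123.261706
B₀ = V₀ − E₀ = 289.6567 − 123.261706 = 166.394994
spread = −(1/T)·ln(B₀/D) − r = −(1/2.6962)·ln(166.394994/170.9389) − 0.0081 = 0.00189248
in basis points: 0.00189248 × 10⁴ = 18.9248 bp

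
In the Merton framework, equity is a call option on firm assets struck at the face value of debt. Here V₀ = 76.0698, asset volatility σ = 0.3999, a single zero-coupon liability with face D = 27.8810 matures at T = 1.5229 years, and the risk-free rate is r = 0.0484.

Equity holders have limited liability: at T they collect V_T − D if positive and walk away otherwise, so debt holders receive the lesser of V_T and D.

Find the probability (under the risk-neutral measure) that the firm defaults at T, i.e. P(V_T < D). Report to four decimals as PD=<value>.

d₁ = [ln(V₀/D) + (r + σ²/2)T] / (σ√T)
   = [ln(76.0698/27.8810) + (0.0484 + 0.5·0.3999²)·1.5229] / (0.3999·√1.5229)
   = [1.003706 + 0.195479] / 0.493500 = 2.429960
d₂ = d₁ − σ√T = 2.429960 − 0.493500 = 1.936461
risk-neutral PD = N(−d₂) = N(-1.936461) = 0.026406

PD=0.0264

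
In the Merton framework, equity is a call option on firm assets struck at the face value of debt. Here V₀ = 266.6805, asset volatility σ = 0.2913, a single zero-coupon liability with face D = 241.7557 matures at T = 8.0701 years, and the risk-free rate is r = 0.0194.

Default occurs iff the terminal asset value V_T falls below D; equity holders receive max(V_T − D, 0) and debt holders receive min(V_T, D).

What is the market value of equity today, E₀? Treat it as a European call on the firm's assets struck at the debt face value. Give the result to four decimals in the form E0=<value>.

d₁ = [ln(V₀/D) + (r + σ²/2)T] / (σ√T)
   = [ln(266.6805/241.7557) + (0.0194 + 0.5·0.2913²)·8.0701] / (0.2913·√8.0701)
   = [0.098124 + 0.498957] / 0.827523 = 0.721528
d₂ = d₁ − σ√T = 0.721528 − 0.827523 = -0.105995
N(d₁) = 0.764708,  N(d₂) = 0.457793,  e^(−rT) = 0.855080
E₀ = V₀·N(d₁) − D·e^(−rT)·N(d₂)
   = 266.6805·0.764708 − 241.7557·0.855080·0.457793 = 109.297352

E0=109.2974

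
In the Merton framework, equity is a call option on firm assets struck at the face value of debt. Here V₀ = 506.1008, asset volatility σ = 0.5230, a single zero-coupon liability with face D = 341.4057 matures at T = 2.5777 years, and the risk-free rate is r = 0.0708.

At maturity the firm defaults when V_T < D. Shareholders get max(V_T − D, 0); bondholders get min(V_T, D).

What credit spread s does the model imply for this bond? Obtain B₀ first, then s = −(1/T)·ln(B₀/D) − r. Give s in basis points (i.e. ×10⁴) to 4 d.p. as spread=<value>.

spread=657.6854

d₁ = [ln(V₀/D) + (r + σ²/2)T] / (σ√T)
   = [ln(506.1008/341.4057) + (0.0708 + 0.5·0.5230²)·2.5777] / (0.5230·√2.5777)
   = [0.393664 + 0.535039] / 0.839688 = 1.106010
d₂ = d₁ − σ√T = 1.106010 − 0.839688 = 0.266322
N(d₁) = 0.865639,  N(d₂) = 0.605005,  e^(−rT) = 0.833184
E₀ = V₀·N(d₁) − D·e^(−rT)·N(d₂)
   = 506.1008·0.865639 − 341.4057·0.833184·0.605005 = 266.004817
B₀ = V₀ − E₀ = 506.1008 − 266.004817 = 240.095983
spread = −(1/T)·ln(B₀/D) − r = −(1/2.5777)·ln(240.095983/341.4057) − 0.0708 = 0.06576854
in basis points: 0.06576854 × 10⁴ = 657.6854 bp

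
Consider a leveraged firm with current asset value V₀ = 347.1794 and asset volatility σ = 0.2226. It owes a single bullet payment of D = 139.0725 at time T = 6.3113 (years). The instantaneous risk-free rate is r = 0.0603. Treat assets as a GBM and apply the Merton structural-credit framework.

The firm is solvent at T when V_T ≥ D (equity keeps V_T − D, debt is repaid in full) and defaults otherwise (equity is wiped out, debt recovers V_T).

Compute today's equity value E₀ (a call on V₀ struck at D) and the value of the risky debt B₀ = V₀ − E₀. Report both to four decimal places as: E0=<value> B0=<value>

d₁ = [ln(V₀/D) + (r + σ²/2)T] / (σ√T)
   = [ln(347.1794/139.0725) + (0.0603 + 0.5·0.2226²)·6.3113] / (0.2226·√6.3113)
   = [0.914846 + 0.536936] / 0.559222 = 2.596074
d₂ = d₁ − σ√T = 2.596074 − 0.559222 = 2.036851
N(d₁) = 0.995285,  N(d₂) = 0.979168,  e^(−rT) = 0.683471
E₀ = V₀·N(d₁) − D·e^(−rT)·N(d₂)
   = 347.1794·0.995285 − 139.0725·0.683471·0.979168 = 252.470701
B₀ = V₀ − E₀ = 347.1794 − 252.470701 = 94.708699

E0=252.4707 B0=94.7087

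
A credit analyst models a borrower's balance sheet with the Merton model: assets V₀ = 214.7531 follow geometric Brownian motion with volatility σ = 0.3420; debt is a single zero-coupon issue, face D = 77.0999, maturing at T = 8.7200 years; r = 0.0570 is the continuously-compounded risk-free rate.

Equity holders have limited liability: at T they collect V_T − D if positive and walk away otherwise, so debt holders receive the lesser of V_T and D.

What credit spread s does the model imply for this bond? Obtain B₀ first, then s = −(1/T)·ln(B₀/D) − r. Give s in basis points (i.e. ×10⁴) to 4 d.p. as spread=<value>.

spread=67.2004

d₁ = [ln(V₀/D) + (r + σ²/2)T] / (σ√T)
   = [ln(214.7531/77.0999) + (0.0570 + 0.5·0.3420²)·8.7200] / (0.3420·√8.7200)
   = [1.024387 + 1.007003] / 1.009914 = 2.011449
d₂ = d₁ − σ√T = 2.011449 − 1.009914 = 1.001535
N(d₁) = 0.977861,  N(d₂) = 0.841716,  e^(−rT) = 0.608329
E₀ = V₀·N(d₁) − D·e^(−rT)·N(d₂)
   = 214.7531·0.977861 − 77.0999·0.608329·0.841716 = 170.520450
B₀ = V₀ − E₀ = 214.7531 − 170.520450 = 44.232650
spread = −(1/T)·ln(B₀/D) − r = −(1/8.7200)·ln(44.232650/77.0999) − 0.0570 = 0.00672004
in basis points: 0.00672004 × 10⁴ = 67.2004 bp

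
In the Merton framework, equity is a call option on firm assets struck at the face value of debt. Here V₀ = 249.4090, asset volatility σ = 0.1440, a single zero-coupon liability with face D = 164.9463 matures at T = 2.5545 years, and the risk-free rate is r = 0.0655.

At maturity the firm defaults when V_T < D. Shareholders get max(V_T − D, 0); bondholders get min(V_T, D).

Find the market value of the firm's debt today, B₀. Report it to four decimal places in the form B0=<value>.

d₁ = [ln(V₀/D) + (r + σ²/2)T] / (σ√T)
   = [ln(249.4090/164.9463) + (0.0655 + 0.5·0.1440²)·2.5545] / (0.1440·√2.5545)
   = [0.413474 + 0.193805] / 0.230152 = 2.638595
d₂ = d₁ − σ√T = 2.638595 − 0.230152 = 2.408443
N(d₁) = 0.995837,  N(d₂) = 0.991990,  e^(−rT) = 0.845929
E₀ = V₀·N(d₁) − D·e^(−rT)·N(d₂)
   = 249.4090·0.995837 − 164.9463·0.845929·0.991990 = 109.955668
B₀ = V₀ − E₀ = 249.4090 − 109.955668 = 139.453332

B0=139.4533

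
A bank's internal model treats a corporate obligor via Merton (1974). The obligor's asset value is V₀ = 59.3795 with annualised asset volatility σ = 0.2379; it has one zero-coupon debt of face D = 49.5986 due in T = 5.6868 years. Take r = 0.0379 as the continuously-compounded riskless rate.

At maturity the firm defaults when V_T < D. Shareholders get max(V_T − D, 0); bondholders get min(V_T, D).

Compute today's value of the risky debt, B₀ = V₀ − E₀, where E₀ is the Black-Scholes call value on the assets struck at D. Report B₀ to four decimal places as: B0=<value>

B0=36.1025

d₁ = [ln(V₀/D) + (r + σ²/2)T] / (σ√T)
   = [ln(59.3795/49.5986) + (0.0379 + 0.5·0.2379²)·5.6868] / (0.2379·√5.6868)
   = [0.179986 + 0.376456] / 0.567320 = 0.980826
d₂ = d₁ − σ√T = 0.980826 − 0.567320 = 0.413505
N(d₁) = 0.836661,  N(d₂) = 0.660382,  e^(−rT) = 0.806114
E₀ = V₀·N(d₁) − D·e^(−rT)·N(d₂)
   = 59.3795·0.836661 − 49.5986·0.806114·0.660382 = 23.277014
B₀ = V₀ − E₀ = 59.3795 − 23.277014 = 36.102486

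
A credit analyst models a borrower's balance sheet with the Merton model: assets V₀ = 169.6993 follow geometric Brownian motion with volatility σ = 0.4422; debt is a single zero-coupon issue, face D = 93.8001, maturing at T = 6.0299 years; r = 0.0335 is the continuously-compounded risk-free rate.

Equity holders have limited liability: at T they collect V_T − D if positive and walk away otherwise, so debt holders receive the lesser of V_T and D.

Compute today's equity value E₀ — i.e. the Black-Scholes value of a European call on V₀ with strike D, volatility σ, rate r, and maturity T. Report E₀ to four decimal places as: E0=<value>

d₁ = [ln(V₀/D) + (r + σ²/2)T] / (σ√T)
   = [ln(169.6993/93.8001) + (0.0335 + 0.5·0.4422²)·6.0299] / (0.4422·√6.0299)
   = [0.592862 + 0.791548] / 1.085860 = 1.274943
d₂ = d₁ − σ√T = 1.274943 − 1.085860 = 0.189083
N(d₁) = 0.898835,  N(d₂) = 0.574986,  e^(−rT) = 0.817094
E₀ = V₀·N(d₁) − D·e^(−rT)·N(d₂)
   = 169.6993·0.898835 − 93.8001·0.817094·0.574986 = 108.462791

E0=108.4628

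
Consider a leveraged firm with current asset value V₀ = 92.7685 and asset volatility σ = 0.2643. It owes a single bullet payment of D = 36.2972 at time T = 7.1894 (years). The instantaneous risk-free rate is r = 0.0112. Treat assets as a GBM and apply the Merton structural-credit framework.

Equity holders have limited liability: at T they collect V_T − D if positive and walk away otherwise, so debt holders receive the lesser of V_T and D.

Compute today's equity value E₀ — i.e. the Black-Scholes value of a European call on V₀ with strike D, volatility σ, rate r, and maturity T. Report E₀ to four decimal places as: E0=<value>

d₁ = [ln(V₀/D) + (r + σ²/2)T] / (σ√T)
   = [ln(92.7685/36.2972) + (0.0112 + 0.5·0.2643²)·7.1894] / (0.2643·√7.1894)
   = [0.938367 + 0.331627] / 0.708669 = 1.792083
d₂ = d₁ − σ√T = 1.792083 − 0.708669 = 1.083414
N(d₁) = 0.963440,  N(d₂) = 0.860688,  e^(−rT) = 0.922635
E₀ = V₀·N(d₁) − D·e^(−rT)·N(d₂)
   = 92.7685·0.963440 − 36.2972·0.922635·0.860688 = 60.553265

E0=60.5533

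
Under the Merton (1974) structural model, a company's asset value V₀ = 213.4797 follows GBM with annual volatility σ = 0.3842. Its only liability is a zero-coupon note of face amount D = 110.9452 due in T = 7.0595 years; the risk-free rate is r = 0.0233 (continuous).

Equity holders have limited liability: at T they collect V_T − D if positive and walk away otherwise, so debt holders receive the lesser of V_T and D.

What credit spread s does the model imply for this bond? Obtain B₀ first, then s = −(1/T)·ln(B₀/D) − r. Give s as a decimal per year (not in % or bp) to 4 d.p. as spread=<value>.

d₁ = [ln(V₀/D) + (r + σ²/2)T] / (σ√T)
   = [ln(213.4797/110.9452) + (0.0233 + 0.5·0.3842²)·7.0595] / (0.3842·√7.0595)
   = [0.654505 + 0.685511] / 1.020809 = 1.312701
d₂ = d₁ − σ√T = 1.312701 − 1.020809 = 0.291893
N(d₁) = 0.905358,  N(d₂) = 0.614816,  e^(−rT) = 0.848329
E₀ = V₀·N(d₁) − D·e^(−rT)·N(d₂)
   = 213.4797·0.905358 − 110.9452·0.848329·0.614816 = 135.410333
B₀ = V₀ − E₀ = 213.4797 − 135.410333 = 78.069367
spread = −(1/T)·ln(B₀/D) − r = −(1/7.0595)·ln(78.069367/110.9452) − 0.0233 = 0.02648237

spread=0.0265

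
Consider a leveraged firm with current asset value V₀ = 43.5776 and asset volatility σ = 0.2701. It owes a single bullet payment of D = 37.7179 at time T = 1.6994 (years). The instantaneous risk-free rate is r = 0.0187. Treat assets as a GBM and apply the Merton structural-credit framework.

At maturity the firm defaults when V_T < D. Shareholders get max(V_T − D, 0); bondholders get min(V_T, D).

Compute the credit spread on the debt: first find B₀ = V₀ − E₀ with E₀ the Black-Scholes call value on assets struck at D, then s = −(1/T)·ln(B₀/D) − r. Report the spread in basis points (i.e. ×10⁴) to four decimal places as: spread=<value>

spread=461.4036

d₁ = [ln(V₀/D) + (r + σ²/2)T] / (σ√T)
   = [ln(43.5776/37.7179) + (0.0187 + 0.5·0.2701²)·1.6994] / (0.2701·√1.6994)
   = [0.144408 + 0.093768] / 0.352105 = 0.676435
d₂ = d₁ − σ√T = 0.676435 − 0.352105 = 0.324330
N(d₁) = 0.750618,  N(d₂) = 0.627156,  e^(−rT) = 0.968721
E₀ = V₀·N(d₁) − D·e^(−rT)·N(d₂)
   = 43.5776·0.750618 − 37.7179·0.968721·0.627156 = 9.795027
B₀ = V₀ − E₀ = 43.5776 − 9.795027 = 33.782573
spread = −(1/T)·ln(B₀/D) − r = −(1/1.6994)·ln(33.782573/37.7179) − 0.0187 = 0.04614036
in basis points: 0.04614036 × 10⁴ = 461.4036 bp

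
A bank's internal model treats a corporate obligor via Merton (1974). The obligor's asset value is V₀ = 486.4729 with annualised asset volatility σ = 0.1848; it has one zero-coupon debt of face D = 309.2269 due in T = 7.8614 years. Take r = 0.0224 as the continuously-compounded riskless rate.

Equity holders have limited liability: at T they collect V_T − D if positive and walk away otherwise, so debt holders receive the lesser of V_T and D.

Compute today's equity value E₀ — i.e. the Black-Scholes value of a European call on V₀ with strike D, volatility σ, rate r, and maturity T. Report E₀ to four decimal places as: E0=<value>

d₁ = [ln(V₀/D) + (r + σ²/2)T] / (σ√T)
   = [ln(486.4729/309.2269) + (0.0224 + 0.5·0.1848²)·7.8614] / (0.1848·√7.8614)
   = [0.453106 + 0.310333] / 0.518146 = 1.473405
d₂ = d₁ − σ√T = 1.473405 − 0.518146 = 0.955260
N(d₁) = 0.929679,  N(d₂) = 0.830277,  e^(−rT) = 0.838538
E₀ = V₀·N(d₁) − D·e^(−rT)·N(d₂)
   = 486.4729·0.929679 − 309.2269·0.838538·0.830277 = 236.974159

E0=236.9742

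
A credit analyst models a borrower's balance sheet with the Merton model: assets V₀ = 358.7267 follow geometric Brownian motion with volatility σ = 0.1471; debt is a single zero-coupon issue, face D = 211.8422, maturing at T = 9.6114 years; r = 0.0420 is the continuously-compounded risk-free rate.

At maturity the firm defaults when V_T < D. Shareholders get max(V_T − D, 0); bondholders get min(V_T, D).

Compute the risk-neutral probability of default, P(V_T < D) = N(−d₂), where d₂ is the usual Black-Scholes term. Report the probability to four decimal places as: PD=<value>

PD=0.0350

d₁ = [ln(V₀/D) + (r + σ²/2)T] / (σ√T)
   = [ln(358.7267/211.8422) + (0.0420 + 0.5·0.1471²)·9.6114] / (0.1471·√9.6114)
   = [0.526719 + 0.507667] / 0.456043 = 2.268175
d₂ = d₁ − σ√T = 2.268175 − 0.456043 = 1.812131
risk-neutral PD = N(−d₂) = N(-1.812131) = 0.034983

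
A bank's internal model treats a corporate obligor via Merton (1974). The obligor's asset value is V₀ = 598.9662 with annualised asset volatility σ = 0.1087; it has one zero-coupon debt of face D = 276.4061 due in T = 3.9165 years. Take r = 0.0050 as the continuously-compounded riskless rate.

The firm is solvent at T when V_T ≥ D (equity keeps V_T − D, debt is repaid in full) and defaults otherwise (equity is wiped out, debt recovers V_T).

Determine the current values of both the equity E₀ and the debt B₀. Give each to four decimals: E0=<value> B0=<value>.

d₁ = [ln(V₀/D) + (r + σ²/2)T] / (σ√T)
   = [ln(598.9662/276.4061) + (0.0050 + 0.5·0.1087²)·3.9165] / (0.1087·√3.9165)
   = [0.773334 + 0.042721] / 0.215119 = 3.793504
d₂ = d₁ − σ√T = 3.793504 − 0.215119 = 3.578386
N(d₁) = 0.999926,  N(d₂) = 0.999827,  e^(−rT) = 0.980608
E₀ = V₀·N(d₁) − D·e^(−rT)·N(d₂)
   = 598.9662·0.999926 − 276.4061·0.980608·0.999827 = 327.922539
B₀ = V₀ − E₀ = 598.9662 − 327.922539 = 271.043661

E0=327.9225 B0=271.0437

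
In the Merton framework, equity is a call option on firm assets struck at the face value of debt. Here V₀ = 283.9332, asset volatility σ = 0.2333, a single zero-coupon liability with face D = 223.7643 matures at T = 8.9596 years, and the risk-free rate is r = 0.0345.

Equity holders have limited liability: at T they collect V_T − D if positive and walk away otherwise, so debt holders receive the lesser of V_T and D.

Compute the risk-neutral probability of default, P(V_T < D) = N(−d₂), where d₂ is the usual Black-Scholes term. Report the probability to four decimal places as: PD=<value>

PD=0.3320

d₁ = [ln(V₀/D) + (r + σ²/2)T] / (σ√T)
   = [ln(283.9332/223.7643) + (0.0345 + 0.5·0.2333²)·8.9596] / (0.2333·√8.9596)
   = [0.238146 + 0.552937] / 0.698327 = 1.132825
d₂ = d₁ − σ√T = 1.132825 − 0.698327 = 0.434497
risk-neutral PD = N(−d₂) = N(-0.434497) = 0.331964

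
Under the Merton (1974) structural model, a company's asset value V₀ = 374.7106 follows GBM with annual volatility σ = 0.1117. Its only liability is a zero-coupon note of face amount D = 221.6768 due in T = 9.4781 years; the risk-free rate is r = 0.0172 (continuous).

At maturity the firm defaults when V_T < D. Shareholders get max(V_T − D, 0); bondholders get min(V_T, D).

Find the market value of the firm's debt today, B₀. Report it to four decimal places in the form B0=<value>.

B0=187.5647

d₁ = [ln(V₀/D) + (r + σ²/2)T] / (σ√T)
   = [ln(374.7106/221.6768) + (0.0172 + 0.5·0.1117²)·9.4781] / (0.1117·√9.4781)
   = [0.524934 + 0.222152] / 0.343885 = 2.172483
d₂ = d₁ − σ√T = 2.172483 − 0.343885 = 1.828598
N(d₁) = 0.985090,  N(d₂) = 0.966270,  e^(−rT) = 0.849571
E₀ = V₀·N(d₁) − D·e^(−rT)·N(d₂)
   = 374.7106·0.985090 − 221.6768·0.849571·0.966270 = 187.145914
B₀ = V₀ − E₀ = 374.7106 − 187.145914 = 187.564686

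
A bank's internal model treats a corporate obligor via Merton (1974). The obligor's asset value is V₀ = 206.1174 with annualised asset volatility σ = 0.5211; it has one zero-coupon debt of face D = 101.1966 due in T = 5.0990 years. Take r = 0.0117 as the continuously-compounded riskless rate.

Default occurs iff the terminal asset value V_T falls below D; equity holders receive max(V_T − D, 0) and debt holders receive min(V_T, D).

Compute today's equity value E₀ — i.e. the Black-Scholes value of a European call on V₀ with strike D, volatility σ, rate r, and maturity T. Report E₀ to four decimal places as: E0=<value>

d₁ = [ln(V₀/D) + (r + σ²/2)T] / (σ√T)
   = [ln(206.1174/101.1966) + (0.0117 + 0.5·0.5211²)·5.0990] / (0.5211·√5.0990)
   = [0.711381 + 0.751963] / 1.176694 = 1.243606
d₂ = d₁ − σ√T = 1.243606 − 1.176694 = 0.066912
N(d₁) = 0.893178,  N(d₂) = 0.526674,  e^(−rT) = 0.942086
E₀ = V₀·N(d₁) − D·e^(−rT)·N(d₂)
   = 206.1174·0.893178 − 101.1966·0.942086·0.526674 = 133.888497

E0=133.8885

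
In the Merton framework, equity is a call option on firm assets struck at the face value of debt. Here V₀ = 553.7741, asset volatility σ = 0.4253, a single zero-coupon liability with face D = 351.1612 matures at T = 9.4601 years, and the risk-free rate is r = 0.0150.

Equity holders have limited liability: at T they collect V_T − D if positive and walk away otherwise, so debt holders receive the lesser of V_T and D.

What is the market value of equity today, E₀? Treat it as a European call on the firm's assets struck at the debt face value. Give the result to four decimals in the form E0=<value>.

d₁ = [ln(V₀/D) + (r + σ²/2)T] / (σ√T)
   = [ln(553.7741/351.1612) + (0.0150 + 0.5·0.4253²)·9.4601] / (0.4253·√9.4601)
   = [0.455511 + 0.997473] / 1.308107 = 1.110754
d₂ = d₁ − σ√T = 1.110754 − 1.308107 = -0.197353
N(d₁) = 0.866663,  N(d₂) = 0.421776,  e^(−rT) = 0.867707
E₀ = V₀·N(d₁) − D·e^(−rT)·N(d₂)
   = 553.7741·0.866663 − 351.1612·0.867707·0.421776 = 351.418322

E0=351.4183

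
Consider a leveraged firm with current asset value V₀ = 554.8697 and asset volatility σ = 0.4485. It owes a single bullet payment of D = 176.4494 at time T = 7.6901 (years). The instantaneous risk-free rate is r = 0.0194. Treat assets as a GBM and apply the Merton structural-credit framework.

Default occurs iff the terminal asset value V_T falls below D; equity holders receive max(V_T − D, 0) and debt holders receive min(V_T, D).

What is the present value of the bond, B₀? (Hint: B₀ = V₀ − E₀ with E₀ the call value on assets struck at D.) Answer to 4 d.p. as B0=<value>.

B0=127.4152

d₁ = [ln(V₀/D) + (r + σ²/2)T] / (σ√T)
   = [ln(554.8697/176.4494) + (0.0194 + 0.5·0.4485²)·7.6901] / (0.4485·√7.6901)
   = [1.145699 + 0.922628] / 1.243737 = 1.662995
d₂ = d₁ − σ√T = 1.662995 − 1.243737 = 0.419258
N(d₁) = 0.951843,  N(d₂) = 0.662486,  e^(−rT) = 0.861407
E₀ = V₀·N(d₁) − D·e^(−rT)·N(d₂)
   = 554.8697·0.951843 − 176.4494·0.861407·0.662486 = 427.454530
B₀ = V₀ − E₀ = 554.8697 − 427.454530 = 127.415170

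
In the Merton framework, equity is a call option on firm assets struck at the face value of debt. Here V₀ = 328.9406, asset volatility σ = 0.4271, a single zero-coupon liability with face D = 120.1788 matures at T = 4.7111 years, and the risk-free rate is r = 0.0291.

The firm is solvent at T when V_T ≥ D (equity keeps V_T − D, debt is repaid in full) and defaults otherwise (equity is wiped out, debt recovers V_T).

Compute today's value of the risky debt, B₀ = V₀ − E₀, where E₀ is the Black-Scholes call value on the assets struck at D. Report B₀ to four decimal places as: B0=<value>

B0=96.4140

d₁ = [ln(V₀/D) + (r + σ²/2)T] / (σ√T)
   = [ln(328.9406/120.1788) + (0.0291 + 0.5·0.4271²)·4.7111] / (0.4271·√4.7111)
   = [1.006897 + 0.566779] / 0.927023 = 1.697558
d₂ = d₁ − σ√T = 1.697558 − 0.927023 = 0.770534
N(d₁) = 0.955204,  N(d₂) = 0.779508,  e^(−rT) = 0.871889
E₀ = V₀·N(d₁) − D·e^(−rT)·N(d₂)
   = 328.9406·0.955204 − 120.1788·0.871889·0.779508 = 232.526581
B₀ = V₀ − E₀ = 328.9406 − 232.526581 = 96.414019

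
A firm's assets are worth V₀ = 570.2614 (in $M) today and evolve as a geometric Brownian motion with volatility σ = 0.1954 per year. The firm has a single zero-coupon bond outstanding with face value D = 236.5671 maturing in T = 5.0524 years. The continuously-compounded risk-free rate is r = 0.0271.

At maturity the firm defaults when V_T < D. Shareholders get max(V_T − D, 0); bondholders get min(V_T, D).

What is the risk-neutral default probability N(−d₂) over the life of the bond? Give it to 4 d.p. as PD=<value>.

PD=0.0181

d₁ = [ln(V₀/D) + (r + σ²/2)T] / (σ√T)
   = [ln(570.2614/236.5671) + (0.0271 + 0.5·0.1954²)·5.0524] / (0.1954·√5.0524)
   = [0.879863 + 0.233373] / 0.439211 = 2.534626
d₂ = d₁ − σ√T = 2.534626 − 0.439211 = 2.095415
risk-neutral PD = N(−d₂) = N(-2.095415) = 0.018067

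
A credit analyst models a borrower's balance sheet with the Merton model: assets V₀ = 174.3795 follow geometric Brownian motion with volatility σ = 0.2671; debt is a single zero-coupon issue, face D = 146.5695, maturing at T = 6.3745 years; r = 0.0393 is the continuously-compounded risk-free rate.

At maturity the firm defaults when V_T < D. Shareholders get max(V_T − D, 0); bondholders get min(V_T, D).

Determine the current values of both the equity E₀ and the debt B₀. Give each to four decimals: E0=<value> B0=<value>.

d₁ = [ln(V₀/D) + (r + σ²/2)T] / (σ√T)
   = [ln(174.3795/146.5695) + (0.0393 + 0.5·0.2671²)·6.3745] / (0.2671·√6.3745)
   = [0.173734 + 0.477904] / 0.674368 = 0.966295
d₂ = d₁ − σ√T = 0.966295 − 0.674368 = 0.291927
N(d₁) = 0.833052,  N(d₂) = 0.614829,  e^(−rT) = 0.778398
E₀ = V₀·N(d₁) − D·e^(−rT)·N(d₂)
   = 174.3795·0.833052 − 146.5695·0.778398·0.614829 = 75.121727
B₀ = V₀ − E₀ = 174.3795 − 75.121727 = 99.257773

E0=75.1217 B0=99.2578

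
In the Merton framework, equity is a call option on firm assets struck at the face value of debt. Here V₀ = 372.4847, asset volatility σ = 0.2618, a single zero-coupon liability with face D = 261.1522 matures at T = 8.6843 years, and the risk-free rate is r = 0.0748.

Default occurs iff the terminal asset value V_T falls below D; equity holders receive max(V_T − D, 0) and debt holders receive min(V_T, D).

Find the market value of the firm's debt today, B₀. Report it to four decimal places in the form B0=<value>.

d₁ = [ln(V₀/D) + (r + σ²/2)T] / (σ√T)
   = [ln(372.4847/261.1522) + (0.0748 + 0.5·0.2618²)·8.6843] / (0.2618·√8.6843)
   = [0.355093 + 0.947193] / 0.771502 = 1.687988
d₂ = d₁ − σ√T = 1.687988 − 0.771502 = 0.916486
N(d₁) = 0.954293,  N(d₂) = 0.820294,  e^(−rT) = 0.522262
E₀ = V₀·N(d₁) − D·e^(−rT)·N(d₂)
   = 372.4847·0.954293 − 261.1522·0.522262·0.820294 = 243.579810
B₀ = V₀ − E₀ = 372.4847 − 243.579810 = 128.904890

B0=128.9049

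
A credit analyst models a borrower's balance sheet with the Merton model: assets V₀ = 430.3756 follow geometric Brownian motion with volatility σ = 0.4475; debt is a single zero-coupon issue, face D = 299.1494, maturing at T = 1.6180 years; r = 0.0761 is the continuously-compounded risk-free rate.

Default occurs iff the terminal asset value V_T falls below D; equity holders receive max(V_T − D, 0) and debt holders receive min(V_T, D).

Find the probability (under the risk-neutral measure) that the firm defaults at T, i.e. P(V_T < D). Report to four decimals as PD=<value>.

PD=0.2841

d₁ = [ln(V₀/D) + (r + σ²/2)T] / (σ√T)
   = [ln(430.3756/299.1494) + (0.0761 + 0.5·0.4475²)·1.6180] / (0.4475·√1.6180)
   = [0.363715 + 0.285137] / 0.569223 = 1.139892
d₂ = d₁ − σ√T = 1.139892 − 0.569223 = 0.570669
risk-neutral PD = N(−d₂) = N(-0.570669) = 0.284112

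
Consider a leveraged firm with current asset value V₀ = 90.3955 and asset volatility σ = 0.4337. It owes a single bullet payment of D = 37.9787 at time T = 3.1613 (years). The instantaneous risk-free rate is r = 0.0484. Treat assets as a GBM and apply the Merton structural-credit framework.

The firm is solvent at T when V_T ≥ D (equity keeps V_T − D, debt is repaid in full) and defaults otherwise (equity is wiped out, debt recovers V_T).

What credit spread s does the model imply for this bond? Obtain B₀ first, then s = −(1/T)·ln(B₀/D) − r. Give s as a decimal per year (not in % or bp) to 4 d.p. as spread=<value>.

d₁ = [ln(V₀/D) + (r + σ²/2)T] / (σ√T)
   = [ln(90.3955/37.9787) + (0.0484 + 0.5·0.4337²)·3.1613] / (0.4337·√3.1613)
   = [0.867169 + 0.450320] / 0.771121 = 1.708539
d₂ = d₁ − σ√T = 1.708539 − 0.771121 = 0.937418
N(d₁) = 0.956232,  N(d₂) = 0.825728,  e^(−rT) = 0.858124
E₀ = V₀·N(d₁) − D·e^(−rT)·N(d₂)
   = 90.3955·0.956232 − 37.9787·0.858124·0.825728 = 59.528215
B₀ = V₀ − E₀ = 90.3955 − 59.528215 = 30.867285
spread = −(1/T)·ln(B₀/D) − r = −(1/3.1613)·ln(30.867285/37.9787) − 0.0484 = 0.01718333

spread=0.0172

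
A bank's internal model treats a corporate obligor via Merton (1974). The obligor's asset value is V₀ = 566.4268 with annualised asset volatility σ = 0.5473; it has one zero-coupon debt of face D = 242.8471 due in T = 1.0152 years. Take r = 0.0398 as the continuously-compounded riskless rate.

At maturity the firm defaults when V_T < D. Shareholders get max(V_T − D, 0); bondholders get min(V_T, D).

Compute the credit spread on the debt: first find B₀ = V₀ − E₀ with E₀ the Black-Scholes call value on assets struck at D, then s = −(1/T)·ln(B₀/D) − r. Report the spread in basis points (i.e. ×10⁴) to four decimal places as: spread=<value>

d₁ = [ln(V₀/D) + (r + σ²/2)T] / (σ√T)
   = [ln(566.4268/242.8471) + (0.0398 + 0.5·0.5473²)·1.0152] / (0.5473·√1.0152)
   = [0.846916 + 0.192450] / 0.551444 = 1.884808
d₂ = d₁ − σ√T = 1.884808 − 0.551444 = 1.333365
N(d₁) = 0.970272,  N(d₂) = 0.908794,  e^(−rT) = 0.960400
E₀ = V₀·N(d₁) − D·e^(−rT)·N(d₂)
   = 566.4268·0.970272 − 242.8471·0.960400·0.908794 = 337.629724
B₀ = V₀ − E₀ = 566.4268 − 337.629724 = 228.797076
spread = −(1/T)·ln(B₀/D) − r = −(1/1.0152)·ln(228.797076/242.8471) − 0.0398 = 0.01890424
in basis points: 0.01890424 × 10⁴ = 189.0424 bp

spread=189.0424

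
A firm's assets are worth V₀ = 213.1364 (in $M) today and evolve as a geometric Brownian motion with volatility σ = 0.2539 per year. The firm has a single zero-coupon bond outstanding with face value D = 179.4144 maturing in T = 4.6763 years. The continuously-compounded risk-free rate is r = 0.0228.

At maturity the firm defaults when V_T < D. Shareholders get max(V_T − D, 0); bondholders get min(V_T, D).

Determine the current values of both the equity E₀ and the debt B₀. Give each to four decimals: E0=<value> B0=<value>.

d₁ = [ln(V₀/D) + (r + σ²/2)T] / (σ√T)
   = [ln(213.1364/179.4144) + (0.0228 + 0.5·0.2539²)·4.6763] / (0.2539·√4.6763)
   = [0.172234 + 0.257349] / 0.549053 = 0.782408
d₂ = d₁ − σ√T = 0.782408 − 0.549053 = 0.233356
N(d₁) = 0.783013,  N(d₂) = 0.592257,  e^(−rT) = 0.898868
E₀ = V₀·N(d₁) − D·e^(−rT)·N(d₂)
   = 213.1364·0.783013 − 179.4144·0.898868·0.592257 = 71.375281
B₀ = V₀ − E₀ = 213.1364 − 71.375281 = 141.761119

E0=71.3753 B0=141.7611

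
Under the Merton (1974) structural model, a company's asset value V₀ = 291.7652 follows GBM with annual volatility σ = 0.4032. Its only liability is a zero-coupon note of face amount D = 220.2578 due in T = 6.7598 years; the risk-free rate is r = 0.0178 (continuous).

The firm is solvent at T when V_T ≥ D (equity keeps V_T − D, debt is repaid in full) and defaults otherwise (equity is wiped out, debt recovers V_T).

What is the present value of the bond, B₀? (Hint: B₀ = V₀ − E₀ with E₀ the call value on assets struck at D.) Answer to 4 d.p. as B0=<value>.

B0=139.8322

d₁ = [ln(V₀/D) + (r + σ²/2)T] / (σ√T)
   = [ln(291.7652/220.2578) + (0.0178 + 0.5·0.4032²)·6.7598] / (0.4032·√6.7598)
   = [0.281151 + 0.669796] / 1.048304 = 0.907128
d₂ = d₁ − σ√T = 0.907128 − 1.048304 = -0.141177
N(d₁) = 0.817830,  N(d₂) = 0.443865,  e^(−rT) = 0.886633
E₀ = V₀·N(d₁) − D·e^(−rT)·N(d₂)
   = 291.7652·0.817830 − 220.2578·0.886633·0.443865 = 151.933004
B₀ = V₀ − E₀ = 291.7652 − 151.933004 = 139.832196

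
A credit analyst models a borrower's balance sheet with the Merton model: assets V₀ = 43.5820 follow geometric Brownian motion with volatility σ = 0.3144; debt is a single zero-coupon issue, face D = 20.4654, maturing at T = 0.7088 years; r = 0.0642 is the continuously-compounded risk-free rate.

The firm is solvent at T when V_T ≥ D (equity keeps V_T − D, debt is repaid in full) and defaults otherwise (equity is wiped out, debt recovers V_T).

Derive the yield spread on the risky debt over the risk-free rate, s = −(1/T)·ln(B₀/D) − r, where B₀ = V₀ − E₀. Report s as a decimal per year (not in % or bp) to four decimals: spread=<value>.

d₁ = [ln(V₀/D) + (r + σ²/2)T] / (σ√T)
   = [ln(43.5820/20.4654) + (0.0642 + 0.5·0.3144²)·0.7088] / (0.3144·√0.7088)
   = [0.755909 + 0.080536] / 0.264694 = 3.160043
d₂ = d₁ − σ√T = 3.160043 − 0.264694 = 2.895349
N(d₁) = 0.999211,  N(d₂) = 0.998106,  e^(−rT) = 0.955515
E₀ = V₀·N(d₁) − D·e^(−rT)·N(d₂)
   = 43.5820·0.999211 − 20.4654·0.955515·0.998106 = 24.029663
B₀ = V₀ − E₀ = 43.5820 − 24.029663 = 19.552337
spread = −(1/T)·ln(B₀/D) − r = −(1/0.7088)·ln(19.552337/20.4654) − 0.0642 = 0.00019168

spread=0.0002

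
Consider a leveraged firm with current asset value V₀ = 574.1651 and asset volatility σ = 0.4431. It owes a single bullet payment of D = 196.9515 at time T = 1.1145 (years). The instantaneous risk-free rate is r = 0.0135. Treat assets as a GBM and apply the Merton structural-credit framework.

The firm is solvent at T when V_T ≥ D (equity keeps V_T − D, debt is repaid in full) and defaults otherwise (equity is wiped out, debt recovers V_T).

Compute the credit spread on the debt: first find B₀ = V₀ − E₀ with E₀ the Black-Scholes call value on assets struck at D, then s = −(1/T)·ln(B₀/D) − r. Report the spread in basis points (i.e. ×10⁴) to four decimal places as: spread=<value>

spread=24.4501

d₁ = [ln(V₀/D) + (r + σ²/2)T] / (σ√T)
   = [ln(574.1651/196.9515) + (0.0135 + 0.5·0.4431²)·1.1145] / (0.4431·√1.1145)
   = [1.069959 + 0.124455] / 0.467780 = 2.553367
d₂ = d₁ − σ√T = 2.553367 − 0.467780 = 2.085587
N(d₁) = 0.994666,  N(d₂) = 0.981492,  e^(−rT) = 0.985067
E₀ = V₀·N(d₁) − D·e^(−rT)·N(d₂)
   = 574.1651·0.994666 − 196.9515·0.985067·0.981492 = 380.682655
B₀ = V₀ − E₀ = 574.1651 − 380.682655 = 193.482445
spread = −(1/T)·ln(B₀/D) − r = −(1/1.1145)·ln(193.482445/196.9515) − 0.0135 = 0.00244501
in basis points: 0.00244501 × 10⁴ = 24.4501 bp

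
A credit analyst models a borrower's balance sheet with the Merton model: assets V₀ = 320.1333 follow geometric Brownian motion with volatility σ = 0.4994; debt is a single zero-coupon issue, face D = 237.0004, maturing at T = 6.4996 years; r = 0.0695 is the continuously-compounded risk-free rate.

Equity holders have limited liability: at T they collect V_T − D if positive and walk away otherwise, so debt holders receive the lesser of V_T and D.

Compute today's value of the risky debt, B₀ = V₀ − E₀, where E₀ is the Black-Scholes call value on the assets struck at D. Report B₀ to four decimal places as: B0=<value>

d₁ = [ln(V₀/D) + (r + σ²/2)T] / (σ√T)
   = [ln(320.1333/237.0004) + (0.0695 + 0.5·0.4994²)·6.4996] / (0.4994·√6.4996)
   = [0.300676 + 1.262223] / 1.273186 = 1.227550
d₂ = d₁ − σ√T = 1.227550 − 1.273186 = -0.045636
N(d₁) = 0.890192,  N(d₂) = 0.481800,  e^(−rT) = 0.636531
E₀ = V₀·N(d₁) − D·e^(−rT)·N(d₂)
   = 320.1333·0.890192 − 237.0004·0.636531·0.481800 = 212.296653
B₀ = V₀ − E₀ = 320.1333 − 212.296653 = 107.836647

B0=107.8366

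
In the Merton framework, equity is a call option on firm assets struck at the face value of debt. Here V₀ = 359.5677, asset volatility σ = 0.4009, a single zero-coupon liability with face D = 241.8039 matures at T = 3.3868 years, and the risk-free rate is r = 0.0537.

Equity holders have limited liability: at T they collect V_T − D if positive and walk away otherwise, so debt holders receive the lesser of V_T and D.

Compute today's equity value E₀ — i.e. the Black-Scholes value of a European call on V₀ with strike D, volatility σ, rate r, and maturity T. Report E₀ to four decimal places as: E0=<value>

E0=181.5625

d₁ = [ln(V₀/D) + (r + σ²/2)T] / (σ√T)
   = [ln(359.5677/241.8039) + (0.0537 + 0.5·0.4009²)·3.3868] / (0.4009·√3.3868)
   = [0.396775 + 0.454036] / 0.737787 = 1.153194
d₂ = d₁ − σ√T = 1.153194 − 0.737787 = 0.415407
N(d₁) = 0.875585,  N(d₂) = 0.661078,  e^(−rT) = 0.833709
E₀ = V₀·N(d₁) − D·e^(−rT)·N(d₂)
   = 359.5677·0.875585 − 241.8039·0.833709·0.661078 = 181.562548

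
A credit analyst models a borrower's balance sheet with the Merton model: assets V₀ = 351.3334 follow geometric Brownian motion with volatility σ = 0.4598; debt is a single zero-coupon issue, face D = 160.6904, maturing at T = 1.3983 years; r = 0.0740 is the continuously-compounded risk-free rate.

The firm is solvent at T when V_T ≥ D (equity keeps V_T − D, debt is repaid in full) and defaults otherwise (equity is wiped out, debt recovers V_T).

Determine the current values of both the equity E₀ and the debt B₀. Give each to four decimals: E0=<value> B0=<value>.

E0=209.0287 B0=142.3047

d₁ = [ln(V₀/D) + (r + σ²/2)T] / (σ√T)
   = [ln(351.3334/160.6904) + (0.0740 + 0.5·0.4598²)·1.3983] / (0.4598·√1.3983)
   = [0.782256 + 0.251286] / 0.543712 = 1.900898
d₂ = d₁ − σ√T = 1.900898 − 0.543712 = 1.357186
N(d₁) = 0.971342,  N(d₂) = 0.912639,  e^(−rT) = 0.901699
E₀ = V₀·N(d₁) − D·e^(−rT)·N(d₂)
   = 351.3334·0.971342 − 160.6904·0.901699·0.912639 = 209.028715
B₀ = V₀ − E₀ = 351.3334 − 209.028715 = 142.304685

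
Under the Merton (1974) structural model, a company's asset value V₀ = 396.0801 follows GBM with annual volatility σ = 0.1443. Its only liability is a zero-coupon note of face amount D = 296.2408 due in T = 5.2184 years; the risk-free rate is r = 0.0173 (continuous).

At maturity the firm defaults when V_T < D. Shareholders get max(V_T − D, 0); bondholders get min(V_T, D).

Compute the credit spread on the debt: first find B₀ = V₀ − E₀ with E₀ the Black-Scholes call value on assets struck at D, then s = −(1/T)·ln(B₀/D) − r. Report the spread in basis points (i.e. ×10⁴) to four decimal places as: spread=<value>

spread=47.1343

d₁ = [ln(V₀/D) + (r + σ²/2)T] / (σ√T)
   = [ln(396.0801/296.2408) + (0.0173 + 0.5·0.1443²)·5.2184] / (0.1443·√5.2184)
   = [0.290444 + 0.144608] / 0.329636 = 1.319795
d₂ = d₁ − σ√T = 1.319795 − 0.329636 = 0.990158
N(d₁) = 0.906548,  N(d₂) = 0.838952,  e^(−rT) = 0.913677
E₀ = V₀·N(d₁) − D·e^(−rT)·N(d₂)
   = 396.0801·0.906548 − 296.2408·0.913677·0.838952 = 131.988037
B₀ = V₀ − E₀ = 396.0801 − 131.988037 = 264.092063
spread = −(1/T)·ln(B₀/D) − r = −(1/5.2184)·ln(264.092063/296.2408) − 0.0173 = 0.00471343
in basis points: 0.00471343 × 10⁴ = 47.1343 bp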